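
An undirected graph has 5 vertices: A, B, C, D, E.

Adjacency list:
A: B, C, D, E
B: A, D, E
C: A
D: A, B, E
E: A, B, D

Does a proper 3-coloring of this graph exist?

A, B, D, E are pairwise adjacent (a clique of size 4), so at least 4 colors are needed.
So 3 colors are not enough.

No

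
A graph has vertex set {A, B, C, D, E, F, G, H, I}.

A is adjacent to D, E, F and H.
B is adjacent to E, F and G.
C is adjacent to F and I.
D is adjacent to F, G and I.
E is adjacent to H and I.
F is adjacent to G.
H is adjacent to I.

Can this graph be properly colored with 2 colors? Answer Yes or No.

A, E, H are mutually adjacent, so at least 3 colors are needed.
So 2 colors are not enough.

No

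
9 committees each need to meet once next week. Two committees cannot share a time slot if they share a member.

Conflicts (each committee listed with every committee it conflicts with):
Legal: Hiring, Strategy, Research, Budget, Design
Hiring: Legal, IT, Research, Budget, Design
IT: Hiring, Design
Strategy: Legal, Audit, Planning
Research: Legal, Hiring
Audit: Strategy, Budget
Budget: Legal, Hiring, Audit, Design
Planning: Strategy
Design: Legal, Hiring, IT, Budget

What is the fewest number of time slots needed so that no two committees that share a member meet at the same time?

4

Legal, Hiring, Budget, Design all conflict with each other, so at least 4 time slots are needed.
A valid assignment using 4 time slots: Legal=1, Hiring=2, IT=1, Strategy=2, Research=3, Audit=1, Budget=3, Planning=1, Design=4. No two conflicting committees share a time slot.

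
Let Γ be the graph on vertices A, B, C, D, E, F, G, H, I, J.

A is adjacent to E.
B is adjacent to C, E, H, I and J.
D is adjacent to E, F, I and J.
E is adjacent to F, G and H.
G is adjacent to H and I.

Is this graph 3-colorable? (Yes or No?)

The chromatic number is 3. D, E, F are mutually adjacent, so at least 3 colors are needed.
3 colors suffice: A=2, B=2, C=1, D=2, E=1, F=3, G=2, H=3, I=1, J=1.
That is already a proper 3-coloring.

Yes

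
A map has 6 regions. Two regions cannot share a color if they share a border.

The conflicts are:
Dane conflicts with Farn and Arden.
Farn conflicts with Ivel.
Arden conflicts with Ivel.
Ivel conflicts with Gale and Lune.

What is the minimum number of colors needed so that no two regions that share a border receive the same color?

Arden and Ivel conflict, so at least 2 colors are needed.
A valid assignment using 2 colors: Dane=1, Farn=2, Arden=2, Ivel=1, Gale=2, Lune=2. Every pair that conflicts lands in different colors.

2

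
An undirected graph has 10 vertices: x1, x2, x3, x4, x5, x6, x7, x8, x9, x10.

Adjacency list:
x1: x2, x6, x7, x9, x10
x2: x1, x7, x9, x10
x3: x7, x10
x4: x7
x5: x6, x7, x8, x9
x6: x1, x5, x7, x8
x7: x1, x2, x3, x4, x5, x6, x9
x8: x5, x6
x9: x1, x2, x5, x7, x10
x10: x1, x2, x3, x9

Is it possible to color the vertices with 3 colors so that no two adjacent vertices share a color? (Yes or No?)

No

x1, x2, x9, x10 are mutually adjacent (a clique of size 4), so at least 4 colors are needed.
So 3 colors are not enough.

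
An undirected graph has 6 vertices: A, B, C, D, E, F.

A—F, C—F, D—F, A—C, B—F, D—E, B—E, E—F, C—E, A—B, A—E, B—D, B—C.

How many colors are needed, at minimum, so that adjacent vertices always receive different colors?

A, B, C, E, F form a clique, so at least 5 colors are needed.
A valid assignment using 5 colors: A=5, B=1, C=4, D=4, E=3, F=2. No two adjacent vertices share a color.

5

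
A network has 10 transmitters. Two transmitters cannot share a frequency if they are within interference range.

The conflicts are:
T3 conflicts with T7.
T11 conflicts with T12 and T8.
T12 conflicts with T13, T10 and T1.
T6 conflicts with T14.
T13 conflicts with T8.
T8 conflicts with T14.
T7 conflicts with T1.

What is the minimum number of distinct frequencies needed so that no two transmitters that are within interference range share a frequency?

2

T6 and T14 conflict, so at least 2 frequencies are needed.
2 frequencies suffice: T3=2, T11=2, T12=1, T6=1, T13=2, T8=1, T14=2, T10=2, T7=1, T1=2. Each listed conflict is separated.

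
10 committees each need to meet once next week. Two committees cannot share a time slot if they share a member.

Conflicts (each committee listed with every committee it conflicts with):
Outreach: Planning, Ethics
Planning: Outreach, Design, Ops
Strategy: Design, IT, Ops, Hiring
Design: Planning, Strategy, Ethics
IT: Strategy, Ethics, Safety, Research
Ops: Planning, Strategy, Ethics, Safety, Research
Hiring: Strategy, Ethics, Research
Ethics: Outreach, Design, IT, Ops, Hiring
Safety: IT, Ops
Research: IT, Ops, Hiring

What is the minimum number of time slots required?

2

Outreach and Planning conflict, so at least 2 time slots are needed.
2 time slots suffice: Outreach=2, Planning=1, Strategy=1, Design=2, IT=2, Ops=2, Hiring=2, Ethics=1, Safety=1, Research=1. Each listed conflict is separated.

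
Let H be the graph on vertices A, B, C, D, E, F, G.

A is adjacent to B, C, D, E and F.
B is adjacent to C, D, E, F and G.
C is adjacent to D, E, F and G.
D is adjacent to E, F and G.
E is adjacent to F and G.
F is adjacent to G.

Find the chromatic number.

6

A, B, C, D, E, F are mutually adjacent (a clique of size 6), so at least 6 colors are needed.
6 colors suffice: color 1 → {B}; color 2 → {E}; color 3 → {C}; color 4 → {F}; color 5 → {D}; color 6 → {A, G}. Each edge has distinct colors on its endpoints.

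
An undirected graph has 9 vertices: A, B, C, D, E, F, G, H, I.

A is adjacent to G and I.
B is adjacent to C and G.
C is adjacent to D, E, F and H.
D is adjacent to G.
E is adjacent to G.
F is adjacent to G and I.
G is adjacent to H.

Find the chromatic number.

A and G are adjacent, so at least 2 colors are needed.
One proper 2-coloring: A=2, B=2, C=1, D=2, E=2, F=2, G=1, H=2, I=1. Each edge has distinct colors on its endpoints.

2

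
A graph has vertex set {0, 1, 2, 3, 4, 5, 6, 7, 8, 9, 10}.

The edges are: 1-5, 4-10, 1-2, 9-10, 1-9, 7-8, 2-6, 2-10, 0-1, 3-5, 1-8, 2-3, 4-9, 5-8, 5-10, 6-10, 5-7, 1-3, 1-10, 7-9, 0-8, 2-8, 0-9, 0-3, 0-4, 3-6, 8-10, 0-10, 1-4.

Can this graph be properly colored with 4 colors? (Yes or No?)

0, 1, 4, 9, 10 are pairwise adjacent (a clique of size 5), so at least 5 colors are needed.
So 4 colors are not enough.

No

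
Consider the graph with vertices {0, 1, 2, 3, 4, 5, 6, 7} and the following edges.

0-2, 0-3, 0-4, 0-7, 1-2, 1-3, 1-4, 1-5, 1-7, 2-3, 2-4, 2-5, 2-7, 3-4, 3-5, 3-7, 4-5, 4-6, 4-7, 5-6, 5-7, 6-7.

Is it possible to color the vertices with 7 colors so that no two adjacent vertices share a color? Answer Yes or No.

The chromatic number is 6. 1, 2, 3, 4, 5, 7 are pairwise adjacent (a clique of size 6), so at least 6 colors are needed.
One proper 6-coloring: 0=yellow, 1=orange, 2=green, 3=purple, 4=blue, 5=yellow, 6=green, 7=red.
Since 7 ≥ 6, a proper 7-coloring certainly exists.

Yes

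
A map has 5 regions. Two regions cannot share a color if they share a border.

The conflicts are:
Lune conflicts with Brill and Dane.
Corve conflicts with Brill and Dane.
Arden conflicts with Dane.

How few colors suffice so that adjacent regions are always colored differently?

2

Corve and Brill conflict, so at least 2 colors are needed.
2 colors suffice: color 1 → {Brill, Dane}; color 2 → {Lune, Corve, Arden}. Every pair that conflicts lands in different colors.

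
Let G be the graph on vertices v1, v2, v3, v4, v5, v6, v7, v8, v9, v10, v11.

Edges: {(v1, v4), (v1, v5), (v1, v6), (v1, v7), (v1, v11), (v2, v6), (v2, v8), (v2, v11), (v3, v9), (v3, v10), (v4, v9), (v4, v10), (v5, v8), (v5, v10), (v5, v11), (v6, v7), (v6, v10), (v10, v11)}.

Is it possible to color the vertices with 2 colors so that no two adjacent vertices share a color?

No

v1, v5, v11 are mutually adjacent, so at least 3 colors are needed.
So 2 colors are not enough.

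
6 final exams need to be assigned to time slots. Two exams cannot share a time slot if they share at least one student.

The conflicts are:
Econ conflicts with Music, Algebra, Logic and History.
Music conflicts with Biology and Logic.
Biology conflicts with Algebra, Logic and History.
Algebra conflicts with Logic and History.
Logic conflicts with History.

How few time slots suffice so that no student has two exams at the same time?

4

Biology, Algebra, Logic, History are mutually in conflict, so at least 4 time slots are needed.
4 time slots suffice: time slot 1 → {Logic}; time slot 2 → {Econ, Biology}; time slot 3 → {Music, Algebra}; time slot 4 → {History}. Every pair that conflicts lands in different time slots.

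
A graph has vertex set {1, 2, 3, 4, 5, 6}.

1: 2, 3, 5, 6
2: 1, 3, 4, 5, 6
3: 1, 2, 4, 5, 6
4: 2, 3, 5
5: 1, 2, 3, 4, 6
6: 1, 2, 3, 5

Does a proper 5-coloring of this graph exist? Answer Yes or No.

Yes

The chromatic number is 5. 1, 2, 3, 5, 6 are mutually adjacent (a clique of size 5), so at least 5 colors are needed.
5 colors suffice: 1=d, 2=a, 3=b, 4=d, 5=c, 6=e.
That is already a proper 5-coloring.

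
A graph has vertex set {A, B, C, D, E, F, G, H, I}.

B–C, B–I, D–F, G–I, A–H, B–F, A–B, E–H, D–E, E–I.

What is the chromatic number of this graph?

The cycle D-F-B-I-E-D has odd length 5, so it cannot be 2-colored; at least 3 colors are needed.
3 colors suffice: color 1 → {B, E, G}; color 2 → {A, C, D, I}; color 3 → {F, H}. No two adjacent vertices share a color.

3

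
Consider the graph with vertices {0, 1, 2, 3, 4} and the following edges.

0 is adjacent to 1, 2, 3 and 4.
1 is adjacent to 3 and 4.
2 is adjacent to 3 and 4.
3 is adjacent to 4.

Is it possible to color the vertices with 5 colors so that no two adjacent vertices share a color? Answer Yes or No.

The chromatic number is 4. 0, 1, 3, 4 form a clique, so at least 4 colors are needed.
4 colors suffice: 0=a, 1=d, 2=d, 3=b, 4=c.
Since 5 ≥ 4, a proper 5-coloring certainly exists.

Yes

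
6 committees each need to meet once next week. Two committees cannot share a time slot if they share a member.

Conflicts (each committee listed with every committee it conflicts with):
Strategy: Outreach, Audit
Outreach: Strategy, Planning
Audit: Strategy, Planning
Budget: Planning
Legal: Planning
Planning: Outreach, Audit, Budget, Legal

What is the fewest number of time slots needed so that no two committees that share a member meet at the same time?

2

Audit and Planning conflict, so at least 2 time slots are needed.
Using 2 time slots: Strategy=1, Outreach=2, Audit=2, Budget=2, Legal=2, Planning=1. No two conflicting committees share a time slot.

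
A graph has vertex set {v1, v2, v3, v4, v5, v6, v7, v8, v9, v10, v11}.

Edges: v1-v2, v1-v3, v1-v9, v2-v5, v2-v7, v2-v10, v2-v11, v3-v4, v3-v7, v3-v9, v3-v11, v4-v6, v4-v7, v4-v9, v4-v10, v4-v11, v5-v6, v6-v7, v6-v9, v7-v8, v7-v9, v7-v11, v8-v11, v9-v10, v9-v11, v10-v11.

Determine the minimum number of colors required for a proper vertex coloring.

v3, v4, v7, v9, v11 are mutually adjacent (a clique of size 5), so at least 5 colors are needed.
5 colors suffice: v1=blue, v2=red, v3=purple, v4=yellow, v5=blue, v6=green, v7=blue, v8=red, v9=red, v10=blue, v11=green. Each edge has distinct colors on its endpoints.

5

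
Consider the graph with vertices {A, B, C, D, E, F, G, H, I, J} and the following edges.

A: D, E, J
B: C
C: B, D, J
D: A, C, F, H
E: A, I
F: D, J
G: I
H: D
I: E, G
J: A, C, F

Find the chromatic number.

2

C and J are adjacent, so at least 2 colors are needed.
2 colors suffice: A=blue, B=red, C=blue, D=red, E=red, F=blue, G=red, H=blue, I=blue, J=red. No two adjacent vertices share a color.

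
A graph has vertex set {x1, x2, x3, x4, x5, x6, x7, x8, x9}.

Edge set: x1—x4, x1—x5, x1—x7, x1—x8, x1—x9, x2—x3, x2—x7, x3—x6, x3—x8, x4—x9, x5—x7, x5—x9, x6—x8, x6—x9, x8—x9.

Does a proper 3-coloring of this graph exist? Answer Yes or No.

Yes

The chromatic number is 3. x1, x5, x7 are pairwise adjacent, so at least 3 colors are needed.
A valid assignment using 3 colors: x1=1, x2=1, x3=2, x4=3, x5=3, x6=1, x7=2, x8=3, x9=2.
That is already a proper 3-coloring.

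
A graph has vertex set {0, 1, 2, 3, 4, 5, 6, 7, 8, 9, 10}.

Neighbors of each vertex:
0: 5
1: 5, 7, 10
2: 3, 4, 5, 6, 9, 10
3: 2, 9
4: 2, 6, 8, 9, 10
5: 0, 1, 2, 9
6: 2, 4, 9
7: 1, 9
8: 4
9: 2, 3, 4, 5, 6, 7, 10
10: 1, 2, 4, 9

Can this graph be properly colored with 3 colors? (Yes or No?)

2, 4, 6, 9 are pairwise adjacent (a clique of size 4), so at least 4 colors are needed.
So 3 colors are not enough.

No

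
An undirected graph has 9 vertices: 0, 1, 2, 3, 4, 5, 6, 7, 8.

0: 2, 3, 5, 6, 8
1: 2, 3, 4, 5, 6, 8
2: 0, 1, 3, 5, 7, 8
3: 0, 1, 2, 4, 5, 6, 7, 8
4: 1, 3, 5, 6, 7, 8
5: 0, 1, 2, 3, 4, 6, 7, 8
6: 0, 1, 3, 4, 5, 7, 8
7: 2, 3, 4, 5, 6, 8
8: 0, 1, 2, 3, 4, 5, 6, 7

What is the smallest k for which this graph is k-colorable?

3, 4, 5, 6, 7, 8 form a clique, so at least 6 colors are needed.
A valid assignment using 6 colors: 0=e, 1=f, 2=d, 3=b, 4=e, 5=c, 6=d, 7=f, 8=a. No two adjacent vertices share a color.

6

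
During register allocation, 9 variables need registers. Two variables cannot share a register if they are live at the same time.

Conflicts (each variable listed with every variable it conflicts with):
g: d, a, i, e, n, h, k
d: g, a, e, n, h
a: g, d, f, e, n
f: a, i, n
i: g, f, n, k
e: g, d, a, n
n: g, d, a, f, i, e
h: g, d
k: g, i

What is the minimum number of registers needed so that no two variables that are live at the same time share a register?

5

g, d, a, e, n are mutually in conflict, so at least 5 registers are needed.
Using 5 registers: g=1, d=3, a=4, f=1, i=3, e=5, n=2, h=2, k=2. Each listed conflict is separated.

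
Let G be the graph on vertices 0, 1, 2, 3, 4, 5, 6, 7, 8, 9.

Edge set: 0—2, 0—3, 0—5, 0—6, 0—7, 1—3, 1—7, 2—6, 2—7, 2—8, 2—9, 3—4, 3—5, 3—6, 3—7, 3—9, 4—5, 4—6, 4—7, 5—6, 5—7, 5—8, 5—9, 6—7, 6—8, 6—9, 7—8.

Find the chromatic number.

5

0, 3, 5, 6, 7 are pairwise adjacent (a clique of size 5), so at least 5 colors are needed.
One proper 5-coloring: 0=purple, 1=red, 2=green, 3=green, 4=purple, 5=yellow, 6=red, 7=blue, 8=purple, 9=blue. Every edge joins two different colors.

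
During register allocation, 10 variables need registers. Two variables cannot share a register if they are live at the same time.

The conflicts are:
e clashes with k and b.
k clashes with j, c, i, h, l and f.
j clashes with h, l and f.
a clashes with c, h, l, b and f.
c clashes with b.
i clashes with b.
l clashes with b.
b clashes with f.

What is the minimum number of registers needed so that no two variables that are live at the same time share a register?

a, c, b pairwise conflict, so at least 3 registers are needed.
A valid assignment using 3 registers: e=2, k=1, j=2, a=2, c=3, i=2, h=3, l=3, b=1, f=3. Every pair that conflicts lands in different registers.

3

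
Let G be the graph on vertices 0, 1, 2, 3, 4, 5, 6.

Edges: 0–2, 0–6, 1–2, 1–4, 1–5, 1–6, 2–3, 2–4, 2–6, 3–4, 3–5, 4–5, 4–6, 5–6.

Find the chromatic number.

4

1, 2, 4, 6 form a clique, so at least 4 colors are needed.
4 colors suffice: color a → {2, 5}; color b → {0, 4}; color c → {3, 6}; color d → {1}. No two adjacent vertices share a color.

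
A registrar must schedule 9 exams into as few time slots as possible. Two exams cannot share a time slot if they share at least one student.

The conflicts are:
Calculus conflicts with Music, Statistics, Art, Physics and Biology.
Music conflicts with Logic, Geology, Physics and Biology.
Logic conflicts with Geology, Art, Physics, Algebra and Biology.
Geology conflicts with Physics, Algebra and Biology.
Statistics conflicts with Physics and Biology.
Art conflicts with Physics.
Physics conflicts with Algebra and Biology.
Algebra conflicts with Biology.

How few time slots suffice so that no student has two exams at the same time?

Logic, Geology, Physics, Algebra, Biology all conflict with each other, so at least 5 time slots are needed.
5 time slots suffice: time slot 1 → {Physics}; time slot 2 → {Art, Biology}; time slot 3 → {Calculus, Logic}; time slot 4 → {Geology, Statistics}; time slot 5 → {Music, Algebra}. Every pair that conflicts lands in different time slots.

5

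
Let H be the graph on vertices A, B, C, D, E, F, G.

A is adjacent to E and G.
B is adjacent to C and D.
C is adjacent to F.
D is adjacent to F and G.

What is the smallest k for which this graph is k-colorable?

2

A and E are adjacent, so at least 2 colors are needed.
2 colors suffice: color 1 → {A, C, D}; color 2 → {B, E, F, G}. Each edge has distinct colors on its endpoints.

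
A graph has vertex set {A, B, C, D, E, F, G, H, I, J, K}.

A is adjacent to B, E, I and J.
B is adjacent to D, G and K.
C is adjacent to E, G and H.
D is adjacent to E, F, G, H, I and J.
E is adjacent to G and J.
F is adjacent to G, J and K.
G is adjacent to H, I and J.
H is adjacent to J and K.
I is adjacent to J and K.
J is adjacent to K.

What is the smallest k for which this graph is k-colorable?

D, G, I, J form a clique, so at least 4 colors are needed.
4 colors suffice: color red → {A, G, K}; color blue → {B, C, J}; color green → {D}; color yellow → {E, F, H, I}. Each edge has distinct colors on its endpoints.

4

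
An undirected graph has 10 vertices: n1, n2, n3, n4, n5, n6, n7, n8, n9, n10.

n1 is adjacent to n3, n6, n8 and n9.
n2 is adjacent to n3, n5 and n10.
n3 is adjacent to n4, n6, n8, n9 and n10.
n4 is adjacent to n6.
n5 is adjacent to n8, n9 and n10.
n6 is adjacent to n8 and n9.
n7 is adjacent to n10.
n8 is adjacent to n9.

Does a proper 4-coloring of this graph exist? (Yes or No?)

n1, n3, n6, n8, n9 form a clique, so at least 5 colors are needed.
So 4 colors are not enough.

No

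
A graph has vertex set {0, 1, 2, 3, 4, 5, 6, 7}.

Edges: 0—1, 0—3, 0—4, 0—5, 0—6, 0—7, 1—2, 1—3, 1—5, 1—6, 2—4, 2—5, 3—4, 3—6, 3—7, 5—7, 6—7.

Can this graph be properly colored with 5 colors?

The chromatic number is 4. 0, 1, 3, 6 are mutually adjacent (a clique of size 4), so at least 4 colors are needed.
4 colors suffice: 0=a, 1=b, 2=a, 3=c, 4=b, 5=c, 6=d, 7=b.
Since 5 ≥ 4, a proper 5-coloring certainly exists.

Yes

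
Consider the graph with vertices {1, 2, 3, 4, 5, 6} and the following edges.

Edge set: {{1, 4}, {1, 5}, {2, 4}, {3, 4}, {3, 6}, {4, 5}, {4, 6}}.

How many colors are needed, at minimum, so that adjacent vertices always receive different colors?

3, 4, 6 form a triangle, so at least 3 colors are needed.
One proper 3-coloring: 1=green, 2=blue, 3=blue, 4=red, 5=blue, 6=green. Every edge joins two different colors.

3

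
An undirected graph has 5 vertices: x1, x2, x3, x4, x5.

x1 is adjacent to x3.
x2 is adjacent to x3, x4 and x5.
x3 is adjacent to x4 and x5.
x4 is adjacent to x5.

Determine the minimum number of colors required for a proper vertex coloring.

x2, x3, x4, x5 are mutually adjacent (a clique of size 4), so at least 4 colors are needed.
4 colors suffice: color 1 → {x3}; color 2 → {x1, x2}; color 3 → {x5}; color 4 → {x4}. No two adjacent vertices share a color.

4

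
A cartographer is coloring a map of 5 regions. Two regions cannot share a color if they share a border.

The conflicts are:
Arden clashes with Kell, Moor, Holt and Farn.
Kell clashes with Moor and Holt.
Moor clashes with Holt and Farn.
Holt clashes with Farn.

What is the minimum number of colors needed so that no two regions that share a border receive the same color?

Arden, Moor, Holt, Farn are mutually in conflict, so at least 4 colors are needed.
4 colors suffice: color 1 → {Moor}; color 2 → {Holt}; color 3 → {Arden}; color 4 → {Kell, Farn}. Each listed conflict is separated.

4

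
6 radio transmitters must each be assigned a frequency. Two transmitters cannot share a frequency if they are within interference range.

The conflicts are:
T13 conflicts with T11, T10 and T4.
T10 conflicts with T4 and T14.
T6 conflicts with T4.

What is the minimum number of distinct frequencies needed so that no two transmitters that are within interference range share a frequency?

T13, T10, T4 all conflict with each other, so at least 3 frequencies are needed.
3 frequencies suffice: T13=1, T11=2, T10=2, T6=1, T4=3, T14=1. No two conflicting transmitters share a frequency.

3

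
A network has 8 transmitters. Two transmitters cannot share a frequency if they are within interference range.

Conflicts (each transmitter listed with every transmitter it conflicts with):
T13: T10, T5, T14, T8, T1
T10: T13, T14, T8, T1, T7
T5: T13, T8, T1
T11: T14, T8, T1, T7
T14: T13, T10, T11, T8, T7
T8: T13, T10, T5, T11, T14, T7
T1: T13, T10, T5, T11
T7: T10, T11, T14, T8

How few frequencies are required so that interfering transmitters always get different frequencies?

T13, T10, T14, T8 pairwise conflict, so at least 4 frequencies are needed.
4 frequencies suffice: T13=3, T10=2, T5=2, T11=2, T14=4, T8=1, T1=1, T7=3. No two conflicting transmitters share a frequency.

4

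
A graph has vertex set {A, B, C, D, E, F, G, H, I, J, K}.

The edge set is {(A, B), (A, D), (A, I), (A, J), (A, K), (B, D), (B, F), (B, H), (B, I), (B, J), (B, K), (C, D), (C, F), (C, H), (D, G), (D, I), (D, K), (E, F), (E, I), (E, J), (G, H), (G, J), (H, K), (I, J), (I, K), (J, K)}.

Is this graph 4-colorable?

A, B, D, I, K form a clique, so at least 5 colors are needed.
So 4 colors are not enough.

No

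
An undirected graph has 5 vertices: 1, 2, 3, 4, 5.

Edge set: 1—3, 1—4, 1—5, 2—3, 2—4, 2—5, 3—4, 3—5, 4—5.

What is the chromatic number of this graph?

4

1, 3, 4, 5 form a clique, so at least 4 colors are needed.
One proper 4-coloring: 1=d, 2=d, 3=b, 4=a, 5=c. Each edge has distinct colors on its endpoints.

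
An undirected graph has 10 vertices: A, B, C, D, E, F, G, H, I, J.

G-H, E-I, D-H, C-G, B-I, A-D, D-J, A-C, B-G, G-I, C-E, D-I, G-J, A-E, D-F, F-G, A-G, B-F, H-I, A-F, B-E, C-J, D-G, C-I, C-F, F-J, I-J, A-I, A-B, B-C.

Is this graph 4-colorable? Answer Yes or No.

No

A, B, C, E, I form a clique, so at least 5 colors are needed.
So 4 colors are not enough.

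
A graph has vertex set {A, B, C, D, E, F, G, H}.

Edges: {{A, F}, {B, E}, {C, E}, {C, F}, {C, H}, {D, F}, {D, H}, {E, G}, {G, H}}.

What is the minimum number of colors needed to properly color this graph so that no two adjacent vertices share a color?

C and H are adjacent, so at least 2 colors are needed.
2 colors suffice: color 1 → {A, B, C, D, G}; color 2 → {E, F, H}. No two adjacent vertices share a color.

2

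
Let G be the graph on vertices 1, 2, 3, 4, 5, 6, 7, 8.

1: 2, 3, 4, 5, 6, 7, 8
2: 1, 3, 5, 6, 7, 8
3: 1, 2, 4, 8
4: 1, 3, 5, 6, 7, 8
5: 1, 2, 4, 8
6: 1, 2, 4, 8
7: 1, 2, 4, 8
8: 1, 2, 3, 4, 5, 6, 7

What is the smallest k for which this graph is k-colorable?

4

1, 2, 7, 8 are pairwise adjacent (a clique of size 4), so at least 4 colors are needed.
4 colors suffice: color red → {8}; color blue → {1}; color green → {2, 4}; color yellow → {3, 5, 6, 7}. No two adjacent vertices share a color.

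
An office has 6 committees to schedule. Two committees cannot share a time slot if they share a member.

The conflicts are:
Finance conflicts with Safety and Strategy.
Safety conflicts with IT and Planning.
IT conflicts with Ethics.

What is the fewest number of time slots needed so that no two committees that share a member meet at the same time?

Safety and IT conflict, so at least 2 time slots are needed.
2 time slots suffice: Finance=2, Safety=1, IT=2, Ethics=1, Strategy=1, Planning=2. Every pair that conflicts lands in different time slots.

2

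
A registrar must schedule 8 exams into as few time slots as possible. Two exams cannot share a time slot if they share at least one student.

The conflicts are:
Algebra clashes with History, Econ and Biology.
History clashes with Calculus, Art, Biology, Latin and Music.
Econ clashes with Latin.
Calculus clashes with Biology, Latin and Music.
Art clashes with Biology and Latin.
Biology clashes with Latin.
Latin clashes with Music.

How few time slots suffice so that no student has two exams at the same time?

4

History, Calculus, Biology, Latin all conflict with each other, so at least 4 time slots are needed.
4 time slots suffice: time slot 1 → {History, Econ}; time slot 2 → {Algebra, Latin}; time slot 3 → {Biology, Music}; time slot 4 → {Calculus, Art}. No two conflicting exams share a time slot.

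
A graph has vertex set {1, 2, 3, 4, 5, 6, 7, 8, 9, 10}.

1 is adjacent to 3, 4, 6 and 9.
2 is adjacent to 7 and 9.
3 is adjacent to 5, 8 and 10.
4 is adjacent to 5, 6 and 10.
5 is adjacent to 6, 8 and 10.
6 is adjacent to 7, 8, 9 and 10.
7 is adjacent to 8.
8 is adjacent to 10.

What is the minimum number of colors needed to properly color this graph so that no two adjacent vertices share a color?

4, 5, 6, 10 are pairwise adjacent (a clique of size 4), so at least 4 colors are needed.
One proper 4-coloring: 1=c, 2=a, 3=a, 4=b, 5=d, 6=a, 7=c, 8=b, 9=b, 10=c. No two adjacent vertices share a color.

4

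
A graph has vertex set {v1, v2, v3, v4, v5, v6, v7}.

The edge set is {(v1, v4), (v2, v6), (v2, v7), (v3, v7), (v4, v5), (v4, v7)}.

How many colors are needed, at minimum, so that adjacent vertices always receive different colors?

2

v2 and v6 are adjacent, so at least 2 colors are needed.
2 colors suffice: color 1 → {v2, v3, v4}; color 2 → {v1, v5, v6, v7}. Each edge has distinct colors on its endpoints.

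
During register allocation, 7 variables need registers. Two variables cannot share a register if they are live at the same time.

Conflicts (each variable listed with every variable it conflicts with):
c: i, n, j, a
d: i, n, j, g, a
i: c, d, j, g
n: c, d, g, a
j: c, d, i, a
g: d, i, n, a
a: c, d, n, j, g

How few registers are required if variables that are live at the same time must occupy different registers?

d, n, g, a pairwise conflict, so at least 4 registers are needed.
4 registers suffice: c=1, d=1, i=2, n=4, j=3, g=3, a=2. Each listed conflict is separated.

4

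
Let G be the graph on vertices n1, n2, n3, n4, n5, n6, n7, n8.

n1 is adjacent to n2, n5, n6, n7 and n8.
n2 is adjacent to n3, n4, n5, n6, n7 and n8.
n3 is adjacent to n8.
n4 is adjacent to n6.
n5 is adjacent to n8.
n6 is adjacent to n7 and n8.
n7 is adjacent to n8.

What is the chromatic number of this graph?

5

n1, n2, n6, n7, n8 form a clique, so at least 5 colors are needed.
5 colors suffice: color R → {n2}; color B → {n4, n8}; color G → {n1, n3}; color Y → {n5, n6}; color P → {n7}. Every edge joins two different colors.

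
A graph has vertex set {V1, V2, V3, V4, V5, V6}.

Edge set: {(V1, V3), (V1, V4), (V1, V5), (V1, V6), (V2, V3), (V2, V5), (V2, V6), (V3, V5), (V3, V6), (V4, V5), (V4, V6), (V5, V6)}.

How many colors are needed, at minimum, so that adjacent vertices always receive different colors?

V1, V4, V5, V6 are mutually adjacent (a clique of size 4), so at least 4 colors are needed.
4 colors suffice: color red → {V6}; color blue → {V5}; color green → {V1, V2}; color yellow → {V3, V4}. No two adjacent vertices share a color.

4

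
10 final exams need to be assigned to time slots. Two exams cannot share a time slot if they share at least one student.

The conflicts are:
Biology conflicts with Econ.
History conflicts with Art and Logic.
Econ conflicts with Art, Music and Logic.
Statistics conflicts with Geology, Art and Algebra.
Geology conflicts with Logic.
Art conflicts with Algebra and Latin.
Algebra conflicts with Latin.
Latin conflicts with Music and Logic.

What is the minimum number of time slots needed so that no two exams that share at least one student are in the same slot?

3

Statistics, Art, Algebra all conflict with each other, so at least 3 time slots are needed.
A valid assignment using 3 time slots: Biology=1, History=2, Econ=2, Statistics=2, Geology=3, Art=1, Algebra=3, Latin=2, Music=1, Logic=1. No two conflicting exams share a time slot.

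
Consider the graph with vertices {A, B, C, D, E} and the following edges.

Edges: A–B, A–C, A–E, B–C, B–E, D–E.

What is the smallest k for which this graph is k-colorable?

A, B, E are pairwise adjacent, so at least 3 colors are needed.
A valid assignment using 3 colors: A=2, B=3, C=1, D=2, E=1. No two adjacent vertices share a color.

3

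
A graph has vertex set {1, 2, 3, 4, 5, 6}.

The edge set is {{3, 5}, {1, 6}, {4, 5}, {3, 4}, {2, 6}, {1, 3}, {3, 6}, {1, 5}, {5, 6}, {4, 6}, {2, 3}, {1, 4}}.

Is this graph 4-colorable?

1, 3, 4, 5, 6 are pairwise adjacent (a clique of size 5), so at least 5 colors are needed.
So 4 colors are not enough.

No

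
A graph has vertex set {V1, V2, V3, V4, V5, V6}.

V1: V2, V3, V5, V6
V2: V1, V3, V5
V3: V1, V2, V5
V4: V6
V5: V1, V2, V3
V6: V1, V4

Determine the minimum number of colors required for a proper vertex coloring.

V1, V2, V3, V5 are mutually adjacent (a clique of size 4), so at least 4 colors are needed.
One proper 4-coloring: V1=red, V2=yellow, V3=blue, V4=red, V5=green, V6=blue. Each edge has distinct colors on its endpoints.

4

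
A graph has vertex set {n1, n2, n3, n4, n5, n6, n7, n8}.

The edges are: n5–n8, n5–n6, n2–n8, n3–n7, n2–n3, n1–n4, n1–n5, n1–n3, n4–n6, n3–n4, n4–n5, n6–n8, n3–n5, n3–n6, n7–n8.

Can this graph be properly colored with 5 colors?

The chromatic number is 4. n3, n4, n5, n6 are pairwise adjacent (a clique of size 4), so at least 4 colors are needed.
4 colors suffice: color red → {n3, n8}; color blue → {n2, n5, n7}; color green → {n4}; color yellow → {n1, n6}.
Since 5 ≥ 4, a proper 5-coloring certainly exists.

Yes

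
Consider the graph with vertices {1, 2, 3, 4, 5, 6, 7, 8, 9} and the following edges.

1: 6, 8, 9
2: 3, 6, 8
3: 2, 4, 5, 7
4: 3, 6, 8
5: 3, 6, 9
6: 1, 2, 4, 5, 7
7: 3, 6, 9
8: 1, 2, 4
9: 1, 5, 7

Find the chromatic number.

2

1 and 9 are adjacent, so at least 2 colors are needed.
A valid assignment using 2 colors: 1=b, 2=b, 3=a, 4=b, 5=b, 6=a, 7=b, 8=a, 9=a. Every edge joins two different colors.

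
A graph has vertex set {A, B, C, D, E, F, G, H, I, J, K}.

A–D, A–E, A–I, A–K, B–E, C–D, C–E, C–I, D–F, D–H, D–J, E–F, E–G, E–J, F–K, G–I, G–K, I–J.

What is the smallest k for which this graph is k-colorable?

F and K are adjacent, so at least 2 colors are needed.
2 colors suffice: color red → {D, E, I, K}; color blue → {A, B, C, F, G, H, J}. Every edge joins two different colors.

2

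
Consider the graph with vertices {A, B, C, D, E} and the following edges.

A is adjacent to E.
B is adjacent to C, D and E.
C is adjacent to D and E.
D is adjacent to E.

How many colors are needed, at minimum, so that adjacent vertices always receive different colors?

4

B, C, D, E are pairwise adjacent (a clique of size 4), so at least 4 colors are needed.
4 colors suffice: color red → {E}; color blue → {A, C}; color green → {D}; color yellow → {B}. No two adjacent vertices share a color.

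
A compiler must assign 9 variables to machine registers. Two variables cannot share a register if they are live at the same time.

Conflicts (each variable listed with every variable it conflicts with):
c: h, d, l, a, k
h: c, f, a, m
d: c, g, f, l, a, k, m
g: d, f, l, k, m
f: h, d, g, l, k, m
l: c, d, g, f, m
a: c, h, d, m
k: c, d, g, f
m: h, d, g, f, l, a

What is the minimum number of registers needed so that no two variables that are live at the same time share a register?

5

d, g, f, l, m are mutually in conflict, so at least 5 registers are needed.
5 registers suffice: register 1 → {h, d}; register 2 → {c, f}; register 3 → {k, m}; register 4 → {g, a}; register 5 → {l}. Every pair that conflicts lands in different registers.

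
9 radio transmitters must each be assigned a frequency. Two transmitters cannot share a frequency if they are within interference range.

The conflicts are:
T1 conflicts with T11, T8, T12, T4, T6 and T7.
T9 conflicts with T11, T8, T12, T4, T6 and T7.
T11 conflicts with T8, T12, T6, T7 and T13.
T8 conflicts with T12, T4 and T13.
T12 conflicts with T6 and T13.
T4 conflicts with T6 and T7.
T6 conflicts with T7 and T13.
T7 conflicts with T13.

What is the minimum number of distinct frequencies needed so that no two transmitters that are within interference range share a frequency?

T1, T11, T12, T6 are mutually in conflict, so at least 4 frequencies are needed.
A valid assignment using 4 frequencies: T1=3, T9=3, T11=1, T8=2, T12=4, T4=1, T6=2, T7=4, T13=3. Each listed conflict is separated.

4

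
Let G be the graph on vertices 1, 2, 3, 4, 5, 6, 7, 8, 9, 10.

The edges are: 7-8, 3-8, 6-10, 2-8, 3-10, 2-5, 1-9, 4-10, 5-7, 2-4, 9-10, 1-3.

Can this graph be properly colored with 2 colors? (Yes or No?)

The cycle 4-10-3-8-2-4 has odd length 5, so it cannot be 2-colored; at least 3 colors are needed.
So 2 colors are not enough.

No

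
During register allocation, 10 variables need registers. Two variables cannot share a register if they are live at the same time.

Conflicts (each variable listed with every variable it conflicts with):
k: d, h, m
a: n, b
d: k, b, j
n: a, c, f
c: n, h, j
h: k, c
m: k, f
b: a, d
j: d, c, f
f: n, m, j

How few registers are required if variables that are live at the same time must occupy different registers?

3

The cycle f-m-k-d-j-f has odd length 5, so it cannot be 2-colored; at least 3 registers are needed.
3 registers suffice: register 1 → {k, c, b, f}; register 2 → {n, h, m, j}; register 3 → {a, d}. No two conflicting variables share a register.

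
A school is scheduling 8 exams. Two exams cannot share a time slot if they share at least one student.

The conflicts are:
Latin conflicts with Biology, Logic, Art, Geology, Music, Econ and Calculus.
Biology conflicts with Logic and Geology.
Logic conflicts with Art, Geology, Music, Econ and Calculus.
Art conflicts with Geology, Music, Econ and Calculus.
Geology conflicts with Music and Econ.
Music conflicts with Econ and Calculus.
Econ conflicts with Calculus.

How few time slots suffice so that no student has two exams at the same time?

Latin, Logic, Art, Music, Econ, Calculus all conflict with each other, so at least 6 time slots are needed.
Using 6 time slots: Latin=1, Biology=3, Logic=2, Art=5, Geology=4, Music=3, Econ=6, Calculus=4. Each listed conflict is separated.

6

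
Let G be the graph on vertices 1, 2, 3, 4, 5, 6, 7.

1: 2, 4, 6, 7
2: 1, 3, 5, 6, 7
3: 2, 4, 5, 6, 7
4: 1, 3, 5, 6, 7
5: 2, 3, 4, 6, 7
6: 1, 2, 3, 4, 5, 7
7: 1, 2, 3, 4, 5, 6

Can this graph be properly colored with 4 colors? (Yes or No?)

No

3, 4, 5, 6, 7 form a clique, so at least 5 colors are needed.
So 4 colors are not enough.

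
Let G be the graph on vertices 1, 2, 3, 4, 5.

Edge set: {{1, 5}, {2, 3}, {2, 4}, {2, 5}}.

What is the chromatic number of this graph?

2

2 and 4 are adjacent, so at least 2 colors are needed.
2 colors suffice: color red → {1, 2}; color blue → {3, 4, 5}. No two adjacent vertices share a color.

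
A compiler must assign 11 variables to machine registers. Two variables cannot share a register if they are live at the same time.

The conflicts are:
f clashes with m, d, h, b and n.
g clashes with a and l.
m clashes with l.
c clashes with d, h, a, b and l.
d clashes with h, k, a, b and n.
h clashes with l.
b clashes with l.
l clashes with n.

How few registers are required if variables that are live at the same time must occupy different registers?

3

f, d, h are mutually in conflict, so at least 3 registers are needed.
Using 3 registers: f=2, g=2, m=3, c=2, d=1, h=3, k=2, a=3, b=3, l=1, n=3. Every pair that conflicts lands in different registers.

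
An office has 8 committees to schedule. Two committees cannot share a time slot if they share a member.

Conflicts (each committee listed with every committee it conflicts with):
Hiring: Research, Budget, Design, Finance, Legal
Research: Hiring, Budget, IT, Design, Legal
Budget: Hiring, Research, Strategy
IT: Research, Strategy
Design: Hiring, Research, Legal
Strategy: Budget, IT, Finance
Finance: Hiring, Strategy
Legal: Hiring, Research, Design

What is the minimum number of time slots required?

Hiring, Research, Design, Legal all conflict with each other, so at least 4 time slots are needed.
A valid assignment using 4 time slots: Hiring=1, Research=2, Budget=3, IT=3, Design=4, Strategy=1, Finance=2, Legal=3. No two conflicting committees share a time slot.

4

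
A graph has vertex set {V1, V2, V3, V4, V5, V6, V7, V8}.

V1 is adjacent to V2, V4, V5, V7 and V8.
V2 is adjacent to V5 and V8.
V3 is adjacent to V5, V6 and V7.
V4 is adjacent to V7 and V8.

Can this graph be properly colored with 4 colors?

Yes

The chromatic number is 3. V1, V2, V5 are pairwise adjacent, so at least 3 colors are needed.
3 colors suffice: color 1 → {V1, V3}; color 2 → {V2, V4, V6}; color 3 → {V5, V7, V8}.
Since 4 ≥ 3, a proper 4-coloring certainly exists.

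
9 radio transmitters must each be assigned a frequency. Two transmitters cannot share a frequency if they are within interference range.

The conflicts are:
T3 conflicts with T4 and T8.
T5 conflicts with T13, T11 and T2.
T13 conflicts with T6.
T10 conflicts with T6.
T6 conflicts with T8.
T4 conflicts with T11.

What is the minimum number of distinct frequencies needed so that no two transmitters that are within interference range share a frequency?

The cycle T3-T8-T6-T13-T5-T11-T4-T3 has odd length 7, so it cannot be 2-colored; at least 3 frequencies are needed.
3 frequencies suffice: frequency 1 → {T3, T5, T6}; frequency 2 → {T13, T10, T11, T2, T8}; frequency 3 → {T4}. No two conflicting transmitters share a frequency.

3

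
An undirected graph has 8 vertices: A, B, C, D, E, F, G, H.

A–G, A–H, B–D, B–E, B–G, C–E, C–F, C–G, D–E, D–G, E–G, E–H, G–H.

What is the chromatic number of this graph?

B, D, E, G form a clique, so at least 4 colors are needed.
4 colors suffice: color 1 → {F, G}; color 2 → {A, E}; color 3 → {C, D, H}; color 4 → {B}. No two adjacent vertices share a color.

4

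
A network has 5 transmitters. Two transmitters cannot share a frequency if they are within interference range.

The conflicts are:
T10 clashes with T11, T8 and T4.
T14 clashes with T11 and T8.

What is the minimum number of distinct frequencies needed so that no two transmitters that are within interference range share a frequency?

2

T14 and T11 conflict, so at least 2 frequencies are needed.
A valid assignment using 2 frequencies: T10=1, T14=1, T11=2, T8=2, T4=2. No two conflicting transmitters share a frequency.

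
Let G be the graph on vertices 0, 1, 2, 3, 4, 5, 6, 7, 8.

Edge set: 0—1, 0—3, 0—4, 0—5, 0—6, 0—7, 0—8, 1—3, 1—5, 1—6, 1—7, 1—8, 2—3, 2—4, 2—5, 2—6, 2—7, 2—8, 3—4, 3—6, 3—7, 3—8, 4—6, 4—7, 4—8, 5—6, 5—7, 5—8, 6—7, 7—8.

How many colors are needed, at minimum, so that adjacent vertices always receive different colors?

0, 1, 5, 7, 8 form a clique, so at least 5 colors are needed.
A valid assignment using 5 colors: 0=c, 1=e, 2=c, 3=d, 4=e, 5=d, 6=b, 7=a, 8=b. Each edge has distinct colors on its endpoints.

5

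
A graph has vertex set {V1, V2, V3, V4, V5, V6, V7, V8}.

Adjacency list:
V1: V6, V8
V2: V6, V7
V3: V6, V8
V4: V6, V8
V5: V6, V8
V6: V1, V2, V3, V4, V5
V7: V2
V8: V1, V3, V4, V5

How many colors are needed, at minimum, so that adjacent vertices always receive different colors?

V1 and V6 are adjacent, so at least 2 colors are needed.
2 colors suffice: color 1 → {V6, V7, V8}; color 2 → {V1, V2, V3, V4, V5}. No two adjacent vertices share a color.

2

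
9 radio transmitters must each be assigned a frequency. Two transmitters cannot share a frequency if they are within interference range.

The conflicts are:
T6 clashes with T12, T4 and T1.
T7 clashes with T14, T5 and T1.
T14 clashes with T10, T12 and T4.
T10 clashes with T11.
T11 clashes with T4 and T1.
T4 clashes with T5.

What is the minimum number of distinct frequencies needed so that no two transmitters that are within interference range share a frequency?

The cycle T5-T7-T1-T11-T4-T5 has odd length 5, so it cannot be 2-colored; at least 3 frequencies are needed.
3 frequencies suffice: frequency 1 → {T10, T12, T4, T1}; frequency 2 → {T6, T14, T11, T5}; frequency 3 → {T7}. Every pair that conflicts lands in different frequencies.

3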